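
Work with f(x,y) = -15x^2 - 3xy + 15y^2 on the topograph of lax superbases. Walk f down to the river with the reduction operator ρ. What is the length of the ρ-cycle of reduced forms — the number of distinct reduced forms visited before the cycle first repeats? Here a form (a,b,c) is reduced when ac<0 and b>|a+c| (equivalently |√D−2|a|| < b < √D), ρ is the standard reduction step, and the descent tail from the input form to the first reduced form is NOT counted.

D = 909, ⌊√D⌋ = 30
descent: ρ → (15,3,-15)  [lands on river]
river: ρ → (-15,27,3)
river: ρ → (3,27,-15)
river: ρ → (-15,3,15)
river: ρ → (15,27,-3)
river: ρ → (-3,27,15)
ρ-cycle length = 6 (tail of 1 descent step not counted)

6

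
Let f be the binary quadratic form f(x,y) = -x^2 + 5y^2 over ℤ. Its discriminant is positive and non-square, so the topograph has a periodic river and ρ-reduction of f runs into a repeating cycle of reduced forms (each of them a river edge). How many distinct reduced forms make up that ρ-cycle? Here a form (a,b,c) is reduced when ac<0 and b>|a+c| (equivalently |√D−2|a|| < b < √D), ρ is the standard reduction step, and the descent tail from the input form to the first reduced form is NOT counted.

D = 20, ⌊√D⌋ = 4
descent: ρ → (5,0,-1)
descent: ρ → (-1,4,1)  [lands on river]
river: ρ → (1,4,-1)
ρ-cycle length = 2 (tail of 2 descent steps not counted)

2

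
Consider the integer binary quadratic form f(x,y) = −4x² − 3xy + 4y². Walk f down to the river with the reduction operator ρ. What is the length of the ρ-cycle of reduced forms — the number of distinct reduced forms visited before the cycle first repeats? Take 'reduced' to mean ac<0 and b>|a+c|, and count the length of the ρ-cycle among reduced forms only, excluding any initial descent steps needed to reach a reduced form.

D = 73, ⌊√D⌋ = 8
descent: ρ → (4,3,-4)  [lands on river]
river: ρ → (-4,5,3)
river: ρ → (3,7,-2)
river: ρ → (-2,5,6)
river: ρ → (6,7,-1)
river: ρ → (-1,7,6)
river: ρ → (6,5,-2)
river: ρ → (-2,7,3)
river: ρ → (3,5,-4)
river: ρ → (-4,3,4)
river: ρ → (4,5,-3)
river: ρ → (-3,7,2)
river: ρ → (2,5,-6)
river: ρ → (-6,7,1)
river: ρ → (1,7,-6)
river: ρ → (-6,5,2)
river: ρ → (2,7,-3)
river: ρ → (-3,5,4)
ρ-cycle length = 18 (tail of 1 descent step not counted)

18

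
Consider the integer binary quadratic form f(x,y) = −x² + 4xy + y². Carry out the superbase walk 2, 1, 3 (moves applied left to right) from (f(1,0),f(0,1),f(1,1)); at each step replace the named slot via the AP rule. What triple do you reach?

start (-1,1,4) = (f(1,0),f(0,1),f(1,1))
replace slot 2: 2·((-1)+4) − 1 = 5 → (-1,5,4)
replace slot 1: 2·(5+4) − (-1) = 19 → (19,5,4)
replace slot 3: 2·(19+5) − 4 = 44 → (19,5,44)

19,5,44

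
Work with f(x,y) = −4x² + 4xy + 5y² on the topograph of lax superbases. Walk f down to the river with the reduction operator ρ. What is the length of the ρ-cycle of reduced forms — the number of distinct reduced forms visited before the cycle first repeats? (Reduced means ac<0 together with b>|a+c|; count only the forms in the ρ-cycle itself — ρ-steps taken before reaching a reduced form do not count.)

D = 96, ⌊√D⌋ = 9
river: ρ → (5,6,-3)
river: ρ → (-3,6,5)
river: ρ → (5,4,-4)
river: ρ → (-4,4,5)
ρ-cycle length = 4 (tail of 0 descent steps not counted)

4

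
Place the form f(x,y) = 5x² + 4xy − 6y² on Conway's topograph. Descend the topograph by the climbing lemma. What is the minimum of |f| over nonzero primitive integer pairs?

river: ρ → (-6,8,3)
river: ρ → (3,10,-3)
river: ρ → (-3,8,6)
river: ρ → (6,4,-5)
river: ρ → (-5,6,5)
river: ρ → (5,4,-6)
closes: descent 0, river 6
min |a| on river = 3

3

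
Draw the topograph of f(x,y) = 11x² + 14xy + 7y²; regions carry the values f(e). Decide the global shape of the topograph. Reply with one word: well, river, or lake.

D = b²−4ac = 14² − 4·11·7 = -112
D < 0 ⇒ definite ⇒ every region one sign ⇒ single well

well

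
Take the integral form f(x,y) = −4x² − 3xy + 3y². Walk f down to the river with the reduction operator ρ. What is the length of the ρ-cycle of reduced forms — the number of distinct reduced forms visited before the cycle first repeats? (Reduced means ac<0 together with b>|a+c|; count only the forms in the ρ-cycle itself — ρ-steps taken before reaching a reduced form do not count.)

D = 57, ⌊√D⌋ = 7
descent: ρ → (3,3,-4)  [lands on river]
river: ρ → (-4,5,2)
river: ρ → (2,7,-1)
river: ρ → (-1,7,2)
river: ρ → (2,5,-4)
river: ρ → (-4,3,3)
ρ-cycle length = 6 (tail of 1 descent step not counted)

6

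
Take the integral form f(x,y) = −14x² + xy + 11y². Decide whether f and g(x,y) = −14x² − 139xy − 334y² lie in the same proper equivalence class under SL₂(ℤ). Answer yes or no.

D₁ = 617, D₂ = 617
river cycle of f (length 34): (11, 21, -4), (-4, 19, 16), (16, 13, -7), (-7, 15, 14), (14, 13, -8), (-8, 19, 8), (8, 13, -14), (-14, 15, 7), (7, 13, -16), (-16, 19, 4), … (24 more)
river cycle of g (length 34): (11, 21, -4), (-4, 19, 16), (16, 13, -7), (-7, 15, 14), (14, 13, -8), (-8, 19, 8), (8, 13, -14), (-14, 15, 7), (7, 13, -16), (-16, 19, 4), … (24 more)
cycles coincide ⇒ equivalent

yes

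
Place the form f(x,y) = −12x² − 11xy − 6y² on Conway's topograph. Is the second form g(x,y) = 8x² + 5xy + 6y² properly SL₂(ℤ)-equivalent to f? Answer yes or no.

D₁ = -167, D₂ = -167
f is negative-definite; reduce −f:
−f: flip: (12,11,6)→(6,-11,12)
−f: translate: b→1 (≡-11 mod 12), so (6,-11,12)→(6,1,7)
−f: reduced (well bottom): (6,1,7) with a≤c, −a<b≤a
flip sign back: reduced form of f is (-6,-1,-7)
g: flip: (8,5,6)→(6,-5,8)
g: reduced (well bottom): (6,-5,8) with a≤c, −a<b≤a
reduced forms (-6, -1, -7) vs (6, -5, 8) ⇒ inequivalent

no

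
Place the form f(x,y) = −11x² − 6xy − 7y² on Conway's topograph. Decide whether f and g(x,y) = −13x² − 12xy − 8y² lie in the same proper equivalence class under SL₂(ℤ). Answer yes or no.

D₁ = -272, D₂ = -272
f is negative-definite; reduce −f:
−f: flip: (11,6,7)→(7,-6,11)
−f: reduced (well bottom): (7,-6,11) with a≤c, −a<b≤a
flip sign back: reduced form of f is (-7,6,-11)
g is negative-definite; reduce −g:
−g: flip: (13,12,8)→(8,-12,13)
−g: translate: b→4 (≡-12 mod 16), so (8,-12,13)→(8,4,9)
−g: reduced (well bottom): (8,4,9) with a≤c, −a<b≤a
flip sign back: reduced form of g is (-8,-4,-9)
reduced forms (-7, 6, -11) vs (-8, -4, -9) ⇒ inequivalent

no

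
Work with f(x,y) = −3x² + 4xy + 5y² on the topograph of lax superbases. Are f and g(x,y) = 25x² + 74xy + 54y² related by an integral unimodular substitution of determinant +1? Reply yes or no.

D₁ = 76, D₂ = 76
river cycle of f (length 6): (5, 6, -2), (-2, 6, 5), (5, 4, -3), (-3, 8, 1), (1, 8, -3), (-3, 4, 5)
river cycle of g (length 6): (5, 6, -2), (-2, 6, 5), (5, 4, -3), (-3, 8, 1), (1, 8, -3), (-3, 4, 5)
cycles coincide ⇒ equivalent

yes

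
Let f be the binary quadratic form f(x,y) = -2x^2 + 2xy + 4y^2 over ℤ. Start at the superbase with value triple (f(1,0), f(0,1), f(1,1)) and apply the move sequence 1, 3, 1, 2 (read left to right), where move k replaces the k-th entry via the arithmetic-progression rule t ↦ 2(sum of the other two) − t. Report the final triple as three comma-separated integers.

start (-2,4,4) = (f(1,0),f(0,1),f(1,1))
replace slot 1: 2·(4+4) − (-2) = 18 → (18,4,4)
replace slot 3: 2·(18+4) − 4 = 40 → (18,4,40)
replace slot 1: 2·(4+40) − 18 = 70 → (70,4,40)
replace slot 2: 2·(70+40) − 4 = 216 → (70,216,40)

70,216,40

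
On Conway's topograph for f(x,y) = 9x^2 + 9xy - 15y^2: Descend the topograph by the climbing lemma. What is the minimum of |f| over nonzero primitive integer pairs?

river: ρ → (-15,21,3)
river: ρ → (3,21,-15)
river: ρ → (-15,9,9)
river: ρ → (9,9,-15)
closes: descent 0, river 4
min |a| on river = 3

3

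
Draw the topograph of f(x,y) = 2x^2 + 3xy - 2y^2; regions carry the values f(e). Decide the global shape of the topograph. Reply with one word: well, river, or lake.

D = b²−4ac = 3² − 4·2·(-2) = 25
D = 5² is a perfect square ⇒ form factors over ℤ ⇒ lakes

lake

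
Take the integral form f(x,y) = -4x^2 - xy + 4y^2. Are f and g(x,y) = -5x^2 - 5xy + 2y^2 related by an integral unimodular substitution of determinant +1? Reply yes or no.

D₁ = 65, D₂ = 65
river cycle of f (length 6): (4, 1, -4), (-4, 7, 1), (1, 7, -4), (-4, 1, 4), (4, 7, -1), (-1, 7, 4)
river cycle of g (length 6): (2, 5, -5), (-5, 5, 2), (2, 7, -2), (-2, 5, 5), (5, 5, -2), (-2, 7, 2)
cycles differ ⇒ inequivalent

no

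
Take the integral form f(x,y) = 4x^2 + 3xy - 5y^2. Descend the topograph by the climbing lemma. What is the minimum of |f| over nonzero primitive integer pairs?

river: ρ → (-5,7,2)
river: ρ → (2,9,-1)
river: ρ → (-1,9,2)
river: ρ → (2,7,-5)
river: ρ → (-5,3,4)
river: ρ → (4,5,-4)
river: ρ → (-4,3,5)
river: ρ → (5,7,-2)
river: ρ → (-2,9,1)
river: ρ → (1,9,-2)
river: ρ → (-2,7,5)
river: ρ → (5,3,-4)
river: ρ → (-4,5,4)
river: ρ → (4,3,-5)
closes: descent 0, river 14
min |a| on river = 1

1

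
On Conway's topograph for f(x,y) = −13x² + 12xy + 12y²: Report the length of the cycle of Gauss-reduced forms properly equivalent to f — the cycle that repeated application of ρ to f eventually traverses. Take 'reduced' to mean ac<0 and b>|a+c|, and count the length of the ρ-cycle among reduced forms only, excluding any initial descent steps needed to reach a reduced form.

D = 768, ⌊√D⌋ = 27
river: ρ → (12,12,-13)
river: ρ → (-13,14,11)
river: ρ → (11,8,-16)
river: ρ → (-16,24,3)
river: ρ → (3,24,-16)
river: ρ → (-16,8,11)
river: ρ → (11,14,-13)
river: ρ → (-13,12,12)
ρ-cycle length = 8 (tail of 0 descent steps not counted)

8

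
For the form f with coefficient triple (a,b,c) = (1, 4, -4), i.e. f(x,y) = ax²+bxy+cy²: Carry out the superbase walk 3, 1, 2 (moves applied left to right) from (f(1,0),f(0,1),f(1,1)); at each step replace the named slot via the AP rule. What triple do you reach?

start (1,-4,1) = (f(1,0),f(0,1),f(1,1))
replace slot 3: 2·(1+(-4)) − 1 = -7 → (1,-4,-7)
replace slot 1: 2·((-4)+(-7)) − 1 = -23 → (-23,-4,-7)
replace slot 2: 2·((-23)+(-7)) − (-4) = -56 → (-23,-56,-7)

-23,-56,-7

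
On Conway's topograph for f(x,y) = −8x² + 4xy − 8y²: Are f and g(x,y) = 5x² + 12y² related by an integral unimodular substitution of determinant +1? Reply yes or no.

D₁ = -240, D₂ = -240
f is negative-definite; reduce −f:
−f: flip: (8,-4,8)→(8,4,8)
−f: reduced (well bottom): (8,4,8) with a≤c, −a<b≤a
flip sign back: reduced form of f is (-8,-4,-8)
g: reduced (well bottom): (5,0,12) with a≤c, −a<b≤a
reduced forms (-8, -4, -8) vs (5, 0, 12) ⇒ inequivalent

no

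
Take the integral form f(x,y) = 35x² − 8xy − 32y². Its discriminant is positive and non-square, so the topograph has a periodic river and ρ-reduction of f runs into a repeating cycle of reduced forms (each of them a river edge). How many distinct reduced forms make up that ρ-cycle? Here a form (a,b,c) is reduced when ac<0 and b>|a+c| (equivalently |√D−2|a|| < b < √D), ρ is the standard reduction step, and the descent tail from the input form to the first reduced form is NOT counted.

D = 4544, ⌊√D⌋ = 67
descent: ρ → (-32,8,35)  [lands on river]
river: ρ → (35,62,-5)
river: ρ → (-5,58,59)
river: ρ → (59,60,-4)
river: ρ → (-4,60,59)
river: ρ → (59,58,-5)
river: ρ → (-5,62,35)
river: ρ → (35,8,-32)
river: ρ → (-32,56,11)
river: ρ → (11,54,-37)
river: ρ → (-37,20,28)
river: ρ → (28,36,-29)
river: ρ → (-29,22,35)
river: ρ → (35,48,-16)
river: ρ → (-16,48,35)
river: ρ → (35,22,-29)
river: ρ → (-29,36,28)
river: ρ → (28,20,-37)
river: ρ → (-37,54,11)
river: ρ → (11,56,-32)
ρ-cycle length = 20 (tail of 1 descent step not counted)

20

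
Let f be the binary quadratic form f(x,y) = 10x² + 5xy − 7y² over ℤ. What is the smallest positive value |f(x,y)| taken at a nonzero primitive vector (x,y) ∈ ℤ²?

river: ρ → (-7,9,8)
river: ρ → (8,7,-8)
river: ρ → (-8,9,7)
river: ρ → (7,5,-10)
river: ρ → (-10,15,2)
river: ρ → (2,17,-2)
river: ρ → (-2,15,10)
river: ρ → (10,5,-7)
closes: descent 0, river 8
min |a| on river = 2

2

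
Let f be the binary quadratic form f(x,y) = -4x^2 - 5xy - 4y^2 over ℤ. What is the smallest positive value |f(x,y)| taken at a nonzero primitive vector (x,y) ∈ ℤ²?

translate: b→-3 (≡5 mod 8), so (4,5,4)→(4,-3,3)
flip: (4,-3,3)→(3,3,4)
reduced (well bottom): (3,3,4) with a≤c, −a<b≤a
well minimum |f| = |-3| = 3 (negative-definite)

3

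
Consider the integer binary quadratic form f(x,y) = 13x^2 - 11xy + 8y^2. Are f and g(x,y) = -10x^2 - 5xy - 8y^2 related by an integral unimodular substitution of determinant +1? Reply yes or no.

D₁ = -295, D₂ = -295
f: flip: (13,-11,8)→(8,11,13)
f: translate: b→-5 (≡11 mod 16), so (8,11,13)→(8,-5,10)
f: reduced (well bottom): (8,-5,10) with a≤c, −a<b≤a
g is negative-definite; reduce −g:
−g: flip: (10,5,8)→(8,-5,10)
−g: reduced (well bottom): (8,-5,10) with a≤c, −a<b≤a
flip sign back: reduced form of g is (-8,5,-10)
reduced forms (8, -5, 10) vs (-8, 5, -10) ⇒ inequivalent

no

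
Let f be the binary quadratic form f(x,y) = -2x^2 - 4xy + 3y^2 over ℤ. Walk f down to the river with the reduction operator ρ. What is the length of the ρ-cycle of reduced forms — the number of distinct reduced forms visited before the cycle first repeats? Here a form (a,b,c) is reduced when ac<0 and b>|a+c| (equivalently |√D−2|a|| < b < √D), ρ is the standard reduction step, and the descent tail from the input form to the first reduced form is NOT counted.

D = 40, ⌊√D⌋ = 6
descent: ρ → (3,4,-2)  [lands on river]
river: ρ → (-2,4,3)
river: ρ → (3,2,-3)
river: ρ → (-3,4,2)
river: ρ → (2,4,-3)
river: ρ → (-3,2,3)
ρ-cycle length = 6 (tail of 1 descent step not counted)

6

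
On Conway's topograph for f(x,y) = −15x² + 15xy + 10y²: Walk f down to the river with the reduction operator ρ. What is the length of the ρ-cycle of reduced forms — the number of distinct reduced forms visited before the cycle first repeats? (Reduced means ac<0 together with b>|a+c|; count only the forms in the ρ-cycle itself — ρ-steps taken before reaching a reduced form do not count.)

D = 825, ⌊√D⌋ = 28
river: ρ → (10,25,-5)
river: ρ → (-5,25,10)
river: ρ → (10,15,-15)
river: ρ → (-15,15,10)
ρ-cycle length = 4 (tail of 0 descent steps not counted)

4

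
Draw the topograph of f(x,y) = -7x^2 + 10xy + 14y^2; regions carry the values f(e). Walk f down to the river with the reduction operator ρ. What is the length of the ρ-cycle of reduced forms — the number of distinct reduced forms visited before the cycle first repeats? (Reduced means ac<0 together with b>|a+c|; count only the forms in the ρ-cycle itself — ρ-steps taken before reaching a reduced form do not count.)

D = 492, ⌊√D⌋ = 22
river: ρ → (14,18,-3)
river: ρ → (-3,18,14)
river: ρ → (14,10,-7)
river: ρ → (-7,18,6)
river: ρ → (6,18,-7)
river: ρ → (-7,10,14)
ρ-cycle length = 6 (tail of 0 descent steps not counted)

6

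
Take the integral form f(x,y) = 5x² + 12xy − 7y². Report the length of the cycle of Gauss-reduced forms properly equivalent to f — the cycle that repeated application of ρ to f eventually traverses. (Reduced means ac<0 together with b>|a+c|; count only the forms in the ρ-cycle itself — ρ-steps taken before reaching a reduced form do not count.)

D = 284, ⌊√D⌋ = 16
river: ρ → (-7,16,1)
river: ρ → (1,16,-7)
river: ρ → (-7,12,5)
river: ρ → (5,8,-11)
river: ρ → (-11,14,2)
river: ρ → (2,14,-11)
river: ρ → (-11,8,5)
river: ρ → (5,12,-7)
ρ-cycle length = 8 (tail of 0 descent steps not counted)

8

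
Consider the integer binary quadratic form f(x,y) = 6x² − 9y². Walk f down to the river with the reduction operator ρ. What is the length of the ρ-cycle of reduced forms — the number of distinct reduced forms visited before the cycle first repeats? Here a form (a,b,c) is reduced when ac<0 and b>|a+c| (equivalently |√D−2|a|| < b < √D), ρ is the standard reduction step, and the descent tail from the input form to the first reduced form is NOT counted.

D = 216, ⌊√D⌋ = 14
descent: ρ → (-9,0,6)
descent: ρ → (6,12,-3)  [lands on river]
river: ρ → (-3,12,6)
ρ-cycle length = 2 (tail of 2 descent steps not counted)

2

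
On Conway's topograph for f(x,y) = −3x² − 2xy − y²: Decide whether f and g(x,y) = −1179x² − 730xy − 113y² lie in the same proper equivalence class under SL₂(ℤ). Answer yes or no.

D₁ = -8, D₂ = -8
f is negative-definite; reduce −f:
−f: flip: (3,2,1)→(1,-2,3)
−f: translate: b→0 (≡-2 mod 2), so (1,-2,3)→(1,0,2)
−f: reduced (well bottom): (1,0,2) with a≤c, −a<b≤a
flip sign back: reduced form of f is (-1,0,-2)
g is negative-definite; reduce −g:
−g: flip: (1179,730,113)→(113,-730,1179)
−g: translate: b→-52 (≡-730 mod 226), so (113,-730,1179)→(113,-52,6)
−g: flip: (113,-52,6)→(6,52,113)
−g: translate: b→4 (≡52 mod 12), so (6,52,113)→(6,4,1)
−g: flip: (6,4,1)→(1,-4,6)
−g: translate: b→0 (≡-4 mod 2), so (1,-4,6)→(1,0,2)
−g: reduced (well bottom): (1,0,2) with a≤c, −a<b≤a
flip sign back: reduced form of g is (-1,0,-2)
reduced forms (-1, 0, -2) vs (-1, 0, -2) ⇒ equivalent

yes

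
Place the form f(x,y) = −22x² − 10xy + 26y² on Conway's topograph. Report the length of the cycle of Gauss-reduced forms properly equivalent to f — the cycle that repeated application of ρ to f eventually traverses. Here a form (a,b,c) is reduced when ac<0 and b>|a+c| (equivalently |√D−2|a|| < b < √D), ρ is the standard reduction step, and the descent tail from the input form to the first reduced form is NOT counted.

D = 2388, ⌊√D⌋ = 48
descent: ρ → (26,10,-22)  [lands on river]
river: ρ → (-22,34,14)
river: ρ → (14,22,-34)
river: ρ → (-34,46,2)
river: ρ → (2,46,-34)
river: ρ → (-34,22,14)
river: ρ → (14,34,-22)
river: ρ → (-22,10,26)
river: ρ → (26,42,-6)
river: ρ → (-6,42,26)
ρ-cycle length = 10 (tail of 1 descent step not counted)

10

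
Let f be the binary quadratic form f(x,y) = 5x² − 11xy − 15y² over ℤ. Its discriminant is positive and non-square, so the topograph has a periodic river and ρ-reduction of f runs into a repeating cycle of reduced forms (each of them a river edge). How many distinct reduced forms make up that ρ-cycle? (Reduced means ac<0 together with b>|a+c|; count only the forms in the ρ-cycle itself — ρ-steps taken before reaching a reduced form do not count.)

D = 421, ⌊√D⌋ = 20
descent: ρ → (-15,11,5)  [lands on river]
river: ρ → (5,19,-3)
river: ρ → (-3,17,11)
river: ρ → (11,5,-9)
river: ρ → (-9,13,7)
river: ρ → (7,15,-7)
river: ρ → (-7,13,9)
river: ρ → (9,5,-11)
river: ρ → (-11,17,3)
river: ρ → (3,19,-5)
river: ρ → (-5,11,15)
river: ρ → (15,19,-1)
river: ρ → (-1,19,15)
river: ρ → (15,11,-5)
river: ρ → (-5,19,3)
river: ρ → (3,17,-11)
river: ρ → (-11,5,9)
river: ρ → (9,13,-7)
river: ρ → (-7,15,7)
river: ρ → (7,13,-9)
river: ρ → (-9,5,11)
river: ρ → (11,17,-3)
river: ρ → (-3,19,5)
river: ρ → (5,11,-15)
river: ρ → (-15,19,1)
river: ρ → (1,19,-15)
ρ-cycle length = 26 (tail of 1 descent step not counted)

26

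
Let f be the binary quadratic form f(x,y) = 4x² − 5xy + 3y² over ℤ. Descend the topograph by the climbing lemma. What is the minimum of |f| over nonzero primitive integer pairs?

translate: b→3 (≡-5 mod 8), so (4,-5,3)→(4,3,2)
flip: (4,3,2)→(2,-3,4)
translate: b→1 (≡-3 mod 4), so (2,-3,4)→(2,1,3)
reduced (well bottom): (2,1,3) with a≤c, −a<b≤a
well minimum = a = 2

2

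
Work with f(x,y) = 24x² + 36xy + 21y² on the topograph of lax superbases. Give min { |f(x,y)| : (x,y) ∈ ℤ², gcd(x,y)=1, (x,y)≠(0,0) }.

translate: b→-12 (≡36 mod 48), so (24,36,21)→(24,-12,9)
flip: (24,-12,9)→(9,12,24)
translate: b→-6 (≡12 mod 18), so (9,12,24)→(9,-6,21)
reduced (well bottom): (9,-6,21) with a≤c, −a<b≤a
well minimum = a = 9

9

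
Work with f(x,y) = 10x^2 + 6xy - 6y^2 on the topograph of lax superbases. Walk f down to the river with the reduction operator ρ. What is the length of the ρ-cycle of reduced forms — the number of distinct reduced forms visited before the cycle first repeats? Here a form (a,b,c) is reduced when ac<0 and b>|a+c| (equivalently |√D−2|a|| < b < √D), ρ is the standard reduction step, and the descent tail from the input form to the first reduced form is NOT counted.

D = 276, ⌊√D⌋ = 16
river: ρ → (-6,6,10)
river: ρ → (10,14,-2)
river: ρ → (-2,14,10)
river: ρ → (10,6,-6)
ρ-cycle length = 4 (tail of 0 descent steps not counted)

4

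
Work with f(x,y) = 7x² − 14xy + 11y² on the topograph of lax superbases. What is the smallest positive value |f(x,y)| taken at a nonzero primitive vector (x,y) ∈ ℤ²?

translate: b→0 (≡-14 mod 14), so (7,-14,11)→(7,0,4)
flip: (7,0,4)→(4,0,7)
reduced (well bottom): (4,0,7) with a≤c, −a<b≤a
well minimum = a = 4

4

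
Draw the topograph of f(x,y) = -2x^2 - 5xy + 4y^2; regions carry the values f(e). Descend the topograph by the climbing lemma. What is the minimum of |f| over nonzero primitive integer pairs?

descent: ρ → (4,5,-2)  [lands on river]
river: ρ → (-2,7,1)
river: ρ → (1,7,-2)
river: ρ → (-2,5,4)
river: ρ → (4,3,-3)
river: ρ → (-3,3,4)
closes: descent 1, river 6
min |a| on river = 1

1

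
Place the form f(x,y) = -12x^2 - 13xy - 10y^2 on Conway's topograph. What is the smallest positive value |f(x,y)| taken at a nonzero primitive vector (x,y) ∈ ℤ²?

translate: b→-11 (≡13 mod 24), so (12,13,10)→(12,-11,9)
flip: (12,-11,9)→(9,11,12)
translate: b→-7 (≡11 mod 18), so (9,11,12)→(9,-7,10)
reduced (well bottom): (9,-7,10) with a≤c, −a<b≤a
well minimum |f| = |-9| = 9 (negative-definite)

9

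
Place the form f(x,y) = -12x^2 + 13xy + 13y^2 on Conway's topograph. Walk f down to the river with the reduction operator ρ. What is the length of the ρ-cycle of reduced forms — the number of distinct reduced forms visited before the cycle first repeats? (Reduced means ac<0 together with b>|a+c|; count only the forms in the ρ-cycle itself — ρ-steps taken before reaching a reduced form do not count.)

D = 793, ⌊√D⌋ = 28
river: ρ → (13,13,-12)
river: ρ → (-12,11,14)
river: ρ → (14,17,-9)
river: ρ → (-9,19,12)
river: ρ → (12,5,-16)
river: ρ → (-16,27,1)
river: ρ → (1,27,-16)
river: ρ → (-16,5,12)
river: ρ → (12,19,-9)
river: ρ → (-9,17,14)
river: ρ → (14,11,-12)
river: ρ → (-12,13,13)
ρ-cycle length = 12 (tail of 0 descent steps not counted)

12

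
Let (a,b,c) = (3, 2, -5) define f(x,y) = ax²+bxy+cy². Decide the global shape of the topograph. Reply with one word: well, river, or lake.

D = b²−4ac = 2² − 4·3·(-5) = 64
D = 8² is a perfect square ⇒ form factors over ℤ ⇒ lakes

lake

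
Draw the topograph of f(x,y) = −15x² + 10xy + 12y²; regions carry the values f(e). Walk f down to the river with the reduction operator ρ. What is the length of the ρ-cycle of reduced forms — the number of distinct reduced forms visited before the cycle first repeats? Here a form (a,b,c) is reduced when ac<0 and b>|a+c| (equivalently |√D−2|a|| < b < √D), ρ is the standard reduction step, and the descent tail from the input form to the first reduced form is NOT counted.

D = 820, ⌊√D⌋ = 28
river: ρ → (12,14,-13)
river: ρ → (-13,12,13)
river: ρ → (13,14,-12)
river: ρ → (-12,10,15)
river: ρ → (15,20,-7)
river: ρ → (-7,22,12)
river: ρ → (12,26,-3)
river: ρ → (-3,28,3)
river: ρ → (3,26,-12)
river: ρ → (-12,22,7)
river: ρ → (7,20,-15)
river: ρ → (-15,10,12)
ρ-cycle length = 12 (tail of 0 descent steps not counted)

12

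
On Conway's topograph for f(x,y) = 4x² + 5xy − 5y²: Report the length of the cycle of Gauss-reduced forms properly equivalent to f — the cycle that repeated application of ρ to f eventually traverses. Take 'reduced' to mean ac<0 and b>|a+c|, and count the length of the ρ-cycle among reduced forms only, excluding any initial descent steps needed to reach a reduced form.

D = 105, ⌊√D⌋ = 10
river: ρ → (-5,5,4)
river: ρ → (4,3,-6)
river: ρ → (-6,9,1)
river: ρ → (1,9,-6)
river: ρ → (-6,3,4)
river: ρ → (4,5,-5)
ρ-cycle length = 6 (tail of 0 descent steps not counted)

6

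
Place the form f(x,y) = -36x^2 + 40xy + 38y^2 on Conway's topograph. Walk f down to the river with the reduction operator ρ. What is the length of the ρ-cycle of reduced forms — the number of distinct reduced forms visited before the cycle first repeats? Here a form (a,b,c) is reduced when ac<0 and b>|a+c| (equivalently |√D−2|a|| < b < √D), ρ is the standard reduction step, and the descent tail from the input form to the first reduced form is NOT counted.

D = 7072, ⌊√D⌋ = 84
river: ρ → (38,36,-38)
river: ρ → (-38,40,36)
river: ρ → (36,32,-42)
river: ρ → (-42,52,26)
river: ρ → (26,52,-42)
river: ρ → (-42,32,36)
river: ρ → (36,40,-38)
river: ρ → (-38,36,38)
river: ρ → (38,40,-36)
river: ρ → (-36,32,42)
river: ρ → (42,52,-26)
river: ρ → (-26,52,42)
river: ρ → (42,32,-36)
river: ρ → (-36,40,38)
ρ-cycle length = 14 (tail of 0 descent steps not counted)

14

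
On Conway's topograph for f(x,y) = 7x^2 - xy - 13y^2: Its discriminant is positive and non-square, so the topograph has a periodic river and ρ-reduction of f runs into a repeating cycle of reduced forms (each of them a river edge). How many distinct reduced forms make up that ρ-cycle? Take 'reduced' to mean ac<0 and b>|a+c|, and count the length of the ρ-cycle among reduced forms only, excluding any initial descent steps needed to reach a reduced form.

D = 365, ⌊√D⌋ = 19
descent: ρ → (-13,1,7)
descent: ρ → (7,13,-7)  [lands on river]
river: ρ → (-7,15,5)
river: ρ → (5,15,-7)
river: ρ → (-7,13,7)
river: ρ → (7,15,-5)
river: ρ → (-5,15,7)
ρ-cycle length = 6 (tail of 2 descent steps not counted)

6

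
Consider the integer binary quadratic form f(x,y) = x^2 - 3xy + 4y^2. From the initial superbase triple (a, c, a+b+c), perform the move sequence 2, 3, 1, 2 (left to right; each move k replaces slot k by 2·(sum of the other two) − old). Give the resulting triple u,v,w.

start (1,4,2) = (f(1,0),f(0,1),f(1,1))
replace slot 2: 2·(1+2) − 4 = 2 → (1,2,2)
replace slot 3: 2·(1+2) − 2 = 4 → (1,2,4)
replace slot 1: 2·(2+4) − 1 = 11 → (11,2,4)
replace slot 2: 2·(11+4) − 2 = 28 → (11,28,4)

11,28,4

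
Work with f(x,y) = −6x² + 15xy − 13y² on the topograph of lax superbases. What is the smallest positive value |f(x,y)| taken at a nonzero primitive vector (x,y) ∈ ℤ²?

translate: b→-3 (≡-15 mod 12), so (6,-15,13)→(6,-3,4)
flip: (6,-3,4)→(4,3,6)
reduced (well bottom): (4,3,6) with a≤c, −a<b≤a
well minimum |f| = |-4| = 4 (negative-definite)

4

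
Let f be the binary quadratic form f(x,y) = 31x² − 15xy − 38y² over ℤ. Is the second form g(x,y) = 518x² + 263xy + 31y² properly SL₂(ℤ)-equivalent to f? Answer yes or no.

D₁ = 4937, D₂ = 4937
river cycle of f (length 102): (-38, 15, 31), (31, 47, -22), (-22, 41, 37), (37, 33, -26), (-26, 19, 44), (44, 69, -1), (-1, 69, 44), (44, 19, -26), (-26, 33, 37), (37, 41, -22), … (92 more)
river cycle of g (length 102): (31, 47, -22), (-22, 41, 37), (37, 33, -26), (-26, 19, 44), (44, 69, -1), (-1, 69, 44), (44, 19, -26), (-26, 33, 37), (37, 41, -22), (-22, 47, 31), … (92 more)
cycles coincide ⇒ equivalent

yes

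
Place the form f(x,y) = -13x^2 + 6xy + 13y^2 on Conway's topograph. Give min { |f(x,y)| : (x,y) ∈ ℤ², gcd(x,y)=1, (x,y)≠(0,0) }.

river: ρ → (13,20,-6)
river: ρ → (-6,16,19)
river: ρ → (19,22,-3)
river: ρ → (-3,26,3)
river: ρ → (3,22,-19)
river: ρ → (-19,16,6)
river: ρ → (6,20,-13)
river: ρ → (-13,6,13)
closes: descent 0, river 8
min |a| on river = 3

3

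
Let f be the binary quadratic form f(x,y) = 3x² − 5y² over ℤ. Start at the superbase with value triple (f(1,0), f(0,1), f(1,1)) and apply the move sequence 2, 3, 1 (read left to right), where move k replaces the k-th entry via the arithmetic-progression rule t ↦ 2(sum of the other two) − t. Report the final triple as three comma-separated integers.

start (3,-5,-2) = (f(1,0),f(0,1),f(1,1))
replace slot 2: 2·(3+(-2)) − (-5) = 7 → (3,7,-2)
replace slot 3: 2·(3+7) − (-2) = 22 → (3,7,22)
replace slot 1: 2·(7+22) − 3 = 55 → (55,7,22)

55,7,22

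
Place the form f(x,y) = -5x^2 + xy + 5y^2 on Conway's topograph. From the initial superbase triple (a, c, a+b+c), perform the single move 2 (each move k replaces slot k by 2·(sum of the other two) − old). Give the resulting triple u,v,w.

start (-5,5,1) = (f(1,0),f(0,1),f(1,1))
replace slot 2: 2·((-5)+1) − 5 = -13 → (-5,-13,1)

-5,-13,1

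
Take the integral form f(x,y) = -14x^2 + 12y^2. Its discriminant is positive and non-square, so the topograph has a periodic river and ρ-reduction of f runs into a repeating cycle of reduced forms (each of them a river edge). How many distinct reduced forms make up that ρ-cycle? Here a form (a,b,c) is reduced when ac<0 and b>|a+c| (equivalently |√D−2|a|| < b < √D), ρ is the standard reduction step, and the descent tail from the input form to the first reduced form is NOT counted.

D = 672, ⌊√D⌋ = 25
descent: ρ → (12,24,-2)  [lands on river]
river: ρ → (-2,24,12)
ρ-cycle length = 2 (tail of 1 descent step not counted)

2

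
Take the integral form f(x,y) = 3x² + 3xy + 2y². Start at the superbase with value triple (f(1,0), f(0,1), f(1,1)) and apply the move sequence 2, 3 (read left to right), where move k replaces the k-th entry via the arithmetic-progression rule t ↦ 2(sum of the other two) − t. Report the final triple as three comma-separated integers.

start (3,2,8) = (f(1,0),f(0,1),f(1,1))
replace slot 2: 2·(3+8) − 2 = 20 → (3,20,8)
replace slot 3: 2·(3+20) − 8 = 38 → (3,20,38)

3,20,38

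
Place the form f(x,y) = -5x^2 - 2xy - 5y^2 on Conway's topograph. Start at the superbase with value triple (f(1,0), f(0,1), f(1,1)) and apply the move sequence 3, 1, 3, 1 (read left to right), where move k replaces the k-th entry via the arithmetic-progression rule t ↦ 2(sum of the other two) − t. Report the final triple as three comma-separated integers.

start (-5,-5,-12) = (f(1,0),f(0,1),f(1,1))
replace slot 3: 2·((-5)+(-5)) − (-12) = -8 → (-5,-5,-8)
replace slot 1: 2·((-5)+(-8)) − (-5) = -21 → (-21,-5,-8)
replace slot 3: 2·((-21)+(-5)) − (-8) = -44 → (-21,-5,-44)
replace slot 1: 2·((-5)+(-44)) − (-21) = -77 → (-77,-5,-44)

-77,-5,-44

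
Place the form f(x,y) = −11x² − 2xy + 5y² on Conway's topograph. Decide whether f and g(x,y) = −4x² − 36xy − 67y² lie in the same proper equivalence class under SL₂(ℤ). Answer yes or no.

D₁ = 224, D₂ = 224
river cycle of f (length 4): (5, 12, -4), (-4, 12, 5), (5, 8, -8), (-8, 8, 5)
river cycle of g (length 4): (-4, 12, 5), (5, 8, -8), (-8, 8, 5), (5, 12, -4)
cycles coincide ⇒ equivalent

yes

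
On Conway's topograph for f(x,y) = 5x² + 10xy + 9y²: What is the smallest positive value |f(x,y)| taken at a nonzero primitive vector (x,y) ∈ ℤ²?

translate: b→0 (≡10 mod 10), so (5,10,9)→(5,0,4)
flip: (5,0,4)→(4,0,5)
reduced (well bottom): (4,0,5) with a≤c, −a<b≤a
well minimum = a = 4

4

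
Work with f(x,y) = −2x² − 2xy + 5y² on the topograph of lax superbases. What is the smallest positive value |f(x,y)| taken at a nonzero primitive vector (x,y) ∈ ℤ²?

descent: ρ → (5,2,-2)
descent: ρ → (-2,6,1)  [lands on river]
river: ρ → (1,6,-2)
closes: descent 2, river 2
min |a| on river = 1

1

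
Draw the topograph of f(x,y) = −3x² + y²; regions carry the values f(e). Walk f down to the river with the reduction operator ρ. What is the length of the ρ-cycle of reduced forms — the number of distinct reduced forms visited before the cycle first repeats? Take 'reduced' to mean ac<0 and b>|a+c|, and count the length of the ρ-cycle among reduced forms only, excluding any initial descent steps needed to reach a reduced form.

D = 12, ⌊√D⌋ = 3
descent: ρ → (1,2,-2)  [lands on river]
river: ρ → (-2,2,1)
ρ-cycle length = 2 (tail of 1 descent step not counted)

2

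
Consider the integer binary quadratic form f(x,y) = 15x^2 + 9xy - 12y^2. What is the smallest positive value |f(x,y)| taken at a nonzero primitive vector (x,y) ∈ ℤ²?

river: ρ → (-12,15,12)
river: ρ → (12,9,-15)
river: ρ → (-15,21,6)
river: ρ → (6,27,-3)
river: ρ → (-3,27,6)
river: ρ → (6,21,-15)
river: ρ → (-15,9,12)
river: ρ → (12,15,-12)
river: ρ → (-12,9,15)
river: ρ → (15,21,-6)
river: ρ → (-6,27,3)
river: ρ → (3,27,-6)
river: ρ → (-6,21,15)
river: ρ → (15,9,-12)
closes: descent 0, river 14
min |a| on river = 3

3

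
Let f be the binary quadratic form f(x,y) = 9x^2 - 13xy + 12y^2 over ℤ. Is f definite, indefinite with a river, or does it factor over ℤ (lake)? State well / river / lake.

D = b²−4ac = (-13)² − 4·9·12 = -263
D < 0 ⇒ definite ⇒ every region one sign ⇒ single well

well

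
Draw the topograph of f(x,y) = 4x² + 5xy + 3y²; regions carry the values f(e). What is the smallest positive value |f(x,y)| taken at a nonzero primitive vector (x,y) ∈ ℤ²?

translate: b→-3 (≡5 mod 8), so (4,5,3)→(4,-3,2)
flip: (4,-3,2)→(2,3,4)
translate: b→-1 (≡3 mod 4), so (2,3,4)→(2,-1,3)
reduced (well bottom): (2,-1,3) with a≤c, −a<b≤a
well minimum = a = 2

2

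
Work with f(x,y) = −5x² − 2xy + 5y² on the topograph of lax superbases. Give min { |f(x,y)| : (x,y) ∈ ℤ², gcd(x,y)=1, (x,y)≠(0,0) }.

descent: ρ → (5,2,-5)  [lands on river]
river: ρ → (-5,8,2)
river: ρ → (2,8,-5)
river: ρ → (-5,2,5)
river: ρ → (5,8,-2)
river: ρ → (-2,8,5)
closes: descent 1, river 6
min |a| on river = 2

2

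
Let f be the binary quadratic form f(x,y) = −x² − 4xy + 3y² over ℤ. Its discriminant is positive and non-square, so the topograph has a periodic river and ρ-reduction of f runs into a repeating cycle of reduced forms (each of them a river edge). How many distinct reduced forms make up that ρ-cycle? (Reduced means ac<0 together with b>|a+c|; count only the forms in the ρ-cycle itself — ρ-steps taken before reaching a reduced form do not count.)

D = 28, ⌊√D⌋ = 5
descent: ρ → (3,4,-1)  [lands on river]
river: ρ → (-1,4,3)
river: ρ → (3,2,-2)
river: ρ → (-2,2,3)
ρ-cycle length = 4 (tail of 1 descent step not counted)

4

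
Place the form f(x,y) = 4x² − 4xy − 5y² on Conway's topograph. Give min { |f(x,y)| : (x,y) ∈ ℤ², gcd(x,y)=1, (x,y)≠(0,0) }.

descent: ρ → (-5,4,4)  [lands on river]
river: ρ → (4,4,-5)
river: ρ → (-5,6,3)
river: ρ → (3,6,-5)
closes: descent 1, river 4
min |a| on river = 3

3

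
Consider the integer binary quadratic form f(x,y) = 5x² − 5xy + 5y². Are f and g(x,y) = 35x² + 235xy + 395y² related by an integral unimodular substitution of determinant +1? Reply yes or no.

D₁ = -75, D₂ = -75
f: translate: b→5 (≡-5 mod 10), so (5,-5,5)→(5,5,5)
f: reduced (well bottom): (5,5,5) with a≤c, −a<b≤a
g: translate: b→25 (≡235 mod 70), so (35,235,395)→(35,25,5)
g: flip: (35,25,5)→(5,-25,35)
g: translate: b→5 (≡-25 mod 10), so (5,-25,35)→(5,5,5)
g: reduced (well bottom): (5,5,5) with a≤c, −a<b≤a
reduced forms (5, 5, 5) vs (5, 5, 5) ⇒ equivalent

yes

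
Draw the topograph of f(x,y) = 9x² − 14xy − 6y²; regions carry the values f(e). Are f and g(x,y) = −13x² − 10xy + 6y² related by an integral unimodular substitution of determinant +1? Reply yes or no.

D₁ = 412, D₂ = 412
river cycle of f (length 12): (-6, 14, 9), (9, 4, -11), (-11, 18, 2), (2, 18, -11), (-11, 4, 9), (9, 14, -6), (-6, 10, 13), (13, 16, -3), (-3, 20, 1), (1, 20, -3), … (2 more)
river cycle of g (length 12): (6, 10, -13), (-13, 16, 3), (3, 20, -1), (-1, 20, 3), (3, 16, -13), (-13, 10, 6), (6, 14, -9), (-9, 4, 11), (11, 18, -2), (-2, 18, 11), … (2 more)
cycles differ ⇒ inequivalent

no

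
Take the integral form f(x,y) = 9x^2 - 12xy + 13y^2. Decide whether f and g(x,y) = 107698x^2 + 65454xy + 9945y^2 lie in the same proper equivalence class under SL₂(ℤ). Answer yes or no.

D₁ = -324, D₂ = -324
f: translate: b→6 (≡-12 mod 18), so (9,-12,13)→(9,6,10)
f: reduced (well bottom): (9,6,10) with a≤c, −a<b≤a
g: flip: (107698,65454,9945)→(9945,-65454,107698)
g: translate: b→-5784 (≡-65454 mod 19890), so (9945,-65454,107698)→(9945,-5784,841)
g: flip: (9945,-5784,841)→(841,5784,9945)
g: translate: b→738 (≡5784 mod 1682), so (841,5784,9945)→(841,738,162)
g: flip: (841,738,162)→(162,-738,841)
g: translate: b→-90 (≡-738 mod 324), so (162,-738,841)→(162,-90,13)
g: flip: (162,-90,13)→(13,90,162)
g: translate: b→12 (≡90 mod 26), so (13,90,162)→(13,12,9)
g: flip: (13,12,9)→(9,-12,13)
g: translate: b→6 (≡-12 mod 18), so (9,-12,13)→(9,6,10)
g: reduced (well bottom): (9,6,10) with a≤c, −a<b≤a
reduced forms (9, 6, 10) vs (9, 6, 10) ⇒ equivalent

yes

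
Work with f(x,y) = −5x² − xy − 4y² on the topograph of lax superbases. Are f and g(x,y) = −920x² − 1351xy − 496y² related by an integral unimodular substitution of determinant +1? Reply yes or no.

D₁ = -79, D₂ = -79
f is negative-definite; reduce −f:
−f: flip: (5,1,4)→(4,-1,5)
−f: reduced (well bottom): (4,-1,5) with a≤c, −a<b≤a
flip sign back: reduced form of f is (-4,1,-5)
g is negative-definite; reduce −g:
−g: translate: b→-489 (≡1351 mod 1840), so (920,1351,496)→(920,-489,65)
−g: flip: (920,-489,65)→(65,489,920)
−g: translate: b→-31 (≡489 mod 130), so (65,489,920)→(65,-31,4)
−g: flip: (65,-31,4)→(4,31,65)
−g: translate: b→-1 (≡31 mod 8), so (4,31,65)→(4,-1,5)
−g: reduced (well bottom): (4,-1,5) with a≤c, −a<b≤a
flip sign back: reduced form of g is (-4,1,-5)
reduced forms (-4, 1, -5) vs (-4, 1, -5) ⇒ equivalent

yes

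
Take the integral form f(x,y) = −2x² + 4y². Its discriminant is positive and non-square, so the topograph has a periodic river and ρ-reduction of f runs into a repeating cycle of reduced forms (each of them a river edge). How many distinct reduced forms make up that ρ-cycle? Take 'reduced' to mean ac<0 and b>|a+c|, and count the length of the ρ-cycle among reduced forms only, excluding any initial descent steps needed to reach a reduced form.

D = 32, ⌊√D⌋ = 5
descent: ρ → (4,0,-2)
descent: ρ → (-2,4,2)  [lands on river]
river: ρ → (2,4,-2)
ρ-cycle length = 2 (tail of 2 descent steps not counted)

2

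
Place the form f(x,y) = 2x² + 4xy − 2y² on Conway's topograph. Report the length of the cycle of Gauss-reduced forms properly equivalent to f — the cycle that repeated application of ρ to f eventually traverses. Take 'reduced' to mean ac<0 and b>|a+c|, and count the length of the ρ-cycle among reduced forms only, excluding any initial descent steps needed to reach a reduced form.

D = 32, ⌊√D⌋ = 5
river: ρ → (-2,4,2)
river: ρ → (2,4,-2)
ρ-cycle length = 2 (tail of 0 descent steps not counted)

2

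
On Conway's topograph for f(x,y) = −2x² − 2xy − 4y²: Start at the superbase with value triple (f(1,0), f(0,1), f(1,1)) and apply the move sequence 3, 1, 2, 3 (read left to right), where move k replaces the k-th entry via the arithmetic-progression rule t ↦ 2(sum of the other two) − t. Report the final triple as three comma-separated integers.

start (-2,-4,-8) = (f(1,0),f(0,1),f(1,1))
replace slot 3: 2·((-2)+(-4)) − (-8) = -4 → (-2,-4,-4)
replace slot 1: 2·((-4)+(-4)) − (-2) = -14 → (-14,-4,-4)
replace slot 2: 2·((-14)+(-4)) − (-4) = -32 → (-14,-32,-4)
replace slot 3: 2·((-14)+(-32)) − (-4) = -88 → (-14,-32,-88)

-14,-32,-88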